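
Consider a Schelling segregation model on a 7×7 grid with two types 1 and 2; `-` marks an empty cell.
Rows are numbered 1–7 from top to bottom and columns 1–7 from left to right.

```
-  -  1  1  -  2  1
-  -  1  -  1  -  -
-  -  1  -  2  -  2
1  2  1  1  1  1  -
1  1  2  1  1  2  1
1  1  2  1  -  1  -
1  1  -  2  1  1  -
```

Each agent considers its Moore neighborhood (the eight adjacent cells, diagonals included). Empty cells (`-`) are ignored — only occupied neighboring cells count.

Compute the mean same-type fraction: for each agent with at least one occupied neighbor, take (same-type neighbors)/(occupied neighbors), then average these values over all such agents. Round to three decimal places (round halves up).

Row 1: (1,3)1 2/2 · (1,4)1 3/3 · (1,6)2 0/2 · (1,7)1 0/1
Row 2: (2,3)1 3/3 · (2,5)1 1/3
Row 3: (3,3)1 3/4 · (3,5)2 0/4 · (3,7)2 0/1
Row 4: (4,1)1 2/3 · (4,2)2 1/6 · (4,3)1 4/6 · (4,4)1 5/7 · (4,5)1 4/6 · (4,6)1 3/6
Row 5: (5,1)1 4/5 · (5,2)1 5/8 · (5,3)2 2/8 · (5,4)1 5/7 · (5,5)1 6/7 · (5,6)2 0/5 · (5,7)1 2/3
Row 6: (6,1)1 5/5 · (6,2)1 5/7 · (6,3)2 2/7 · (6,4)1 3/6 · (6,6)1 4/5
Row 7: (7,1)1 3/3 · (7,2)1 3/4 · (7,4)2 1/3 · (7,5)1 3/4 · (7,6)1 2/2
Sum over 32 agents: 2/2 + 3/3 + 0/2 + 0/1 + 3/3 + 1/3 + 3/4 + 0/4 + 0/1 + 2/3 + 1/6 + 4/6 + 5/7 + 4/6 + 3/6 + 4/5 + 5/8 + 2/8 + 5/7 + 6/7 + 0/5 + 2/3 + 5/5 + 5/7 + 2/7 + 3/6 + 4/5 + 3/3 + 3/4 + 1/3 + 3/4 + 2/2 = 5183/280; mean = 5183/280 ÷ 32 = 5183/8960 = 0.578459… → 0.578.

0.578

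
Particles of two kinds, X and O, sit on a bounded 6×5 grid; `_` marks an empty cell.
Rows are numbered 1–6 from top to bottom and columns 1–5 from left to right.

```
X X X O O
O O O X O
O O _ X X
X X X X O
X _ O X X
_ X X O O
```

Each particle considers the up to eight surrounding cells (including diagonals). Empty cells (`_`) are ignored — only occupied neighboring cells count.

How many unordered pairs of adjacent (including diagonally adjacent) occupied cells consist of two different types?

Scan each occupied cell's neighbors to the right and below (and the two forward diagonals) so each pair is counted once.
From row 1: 10 unlike of 17 pairs (running 10/17).
From row 2: 5 unlike of 14 pairs (running 15/31).
From row 3: 7 unlike of 12 pairs (running 22/43).
From row 4: 6 unlike of 14 pairs (running 28/57).
From row 5: 7 unlike of 11 pairs (running 35/68).
From row 6: 1 unlike of 3 pairs (running 36/71).
Total adjacent occupied pairs: 71; unlike-type pairs: 36.

36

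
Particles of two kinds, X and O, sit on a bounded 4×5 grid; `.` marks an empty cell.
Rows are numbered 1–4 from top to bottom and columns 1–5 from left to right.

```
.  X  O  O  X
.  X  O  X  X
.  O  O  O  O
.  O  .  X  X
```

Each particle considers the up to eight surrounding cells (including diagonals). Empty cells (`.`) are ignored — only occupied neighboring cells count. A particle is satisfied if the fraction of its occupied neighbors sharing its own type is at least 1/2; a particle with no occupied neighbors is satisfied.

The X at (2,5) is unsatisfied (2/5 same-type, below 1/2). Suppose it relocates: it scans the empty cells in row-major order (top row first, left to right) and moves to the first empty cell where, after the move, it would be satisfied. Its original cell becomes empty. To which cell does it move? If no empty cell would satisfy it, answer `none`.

(1,1)

Vacating (2,5). Empty cells in order:
  (1,1): 2/2 same-type → satisfied — stop here.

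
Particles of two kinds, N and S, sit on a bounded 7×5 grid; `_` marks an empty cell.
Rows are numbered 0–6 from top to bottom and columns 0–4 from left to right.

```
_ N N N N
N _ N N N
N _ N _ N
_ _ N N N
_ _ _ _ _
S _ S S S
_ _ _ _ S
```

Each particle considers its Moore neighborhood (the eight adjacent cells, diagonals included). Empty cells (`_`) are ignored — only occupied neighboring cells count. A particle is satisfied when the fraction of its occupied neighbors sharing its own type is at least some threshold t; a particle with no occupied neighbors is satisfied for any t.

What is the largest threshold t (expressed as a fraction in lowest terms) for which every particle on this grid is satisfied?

1/1

(0,1)N 3/3
(0,2)N 4/4
(0,3)N 5/5
(0,4)N 3/3
(1,0)N 2/2
(1,2)N 5/5
(1,3)N 7/7
(1,4)N 4/4
(2,0)N 1/1
(2,2)N 4/4
(2,4)N 4/4
(3,2)N 2/2
(3,3)N 4/4
(3,4)N 2/2
(5,0)S — no occupied neighbors
(5,2)S 1/1
(5,3)S 3/3
(5,4)S 2/2
(6,4)S 2/2
The smallest same-type fraction is 3/3 at (0,1), which reduces to 1/1. Any threshold above that leaves this particle unsatisfied.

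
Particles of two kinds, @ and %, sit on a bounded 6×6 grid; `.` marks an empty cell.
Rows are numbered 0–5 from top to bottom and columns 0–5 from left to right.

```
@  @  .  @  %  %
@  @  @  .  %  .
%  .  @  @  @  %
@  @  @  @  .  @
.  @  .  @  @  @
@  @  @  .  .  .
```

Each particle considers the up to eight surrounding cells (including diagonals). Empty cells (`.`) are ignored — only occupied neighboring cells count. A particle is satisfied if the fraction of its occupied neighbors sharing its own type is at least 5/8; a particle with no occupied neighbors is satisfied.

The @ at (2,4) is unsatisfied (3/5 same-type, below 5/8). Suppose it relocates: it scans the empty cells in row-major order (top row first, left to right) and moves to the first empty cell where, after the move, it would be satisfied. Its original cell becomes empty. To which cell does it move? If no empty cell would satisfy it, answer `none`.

Vacating (2,4). Empty cells in order:
  (0,2): 4/4 same-type → satisfied — stop here.

(0,2)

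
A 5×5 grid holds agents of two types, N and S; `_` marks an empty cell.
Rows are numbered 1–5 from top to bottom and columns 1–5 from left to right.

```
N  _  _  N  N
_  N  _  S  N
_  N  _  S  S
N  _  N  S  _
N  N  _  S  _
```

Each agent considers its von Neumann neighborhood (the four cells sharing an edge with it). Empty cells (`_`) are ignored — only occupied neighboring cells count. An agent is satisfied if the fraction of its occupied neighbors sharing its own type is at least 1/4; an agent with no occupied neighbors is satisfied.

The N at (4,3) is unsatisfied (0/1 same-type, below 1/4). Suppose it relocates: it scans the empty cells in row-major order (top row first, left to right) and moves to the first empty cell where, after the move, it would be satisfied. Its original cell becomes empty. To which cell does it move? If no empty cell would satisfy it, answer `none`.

Vacating (4,3). Empty cells in order:
  (1,2): 2/2 same-type → satisfied — stop here.

(1,2)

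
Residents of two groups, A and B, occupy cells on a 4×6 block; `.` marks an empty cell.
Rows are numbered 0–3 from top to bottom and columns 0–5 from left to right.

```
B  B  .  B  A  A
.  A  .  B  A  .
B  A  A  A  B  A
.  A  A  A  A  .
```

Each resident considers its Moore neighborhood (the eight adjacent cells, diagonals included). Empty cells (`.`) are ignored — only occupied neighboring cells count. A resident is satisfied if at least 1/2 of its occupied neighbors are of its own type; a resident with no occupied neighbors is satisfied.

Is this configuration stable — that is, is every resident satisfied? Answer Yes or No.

No

Row 0: (0,0)B 1/2 ✓ · (0,1)B 1/2 ✓ · (0,3)B 1/3 ✗ · (0,4)A 2/4 ✓ · (0,5)A 2/2 ✓
Row 1: (1,1)A 2/5 ✗ · (1,3)B 2/6 ✗ · (1,4)A 4/7 ✓
Row 2: (2,0)B 0/3 ✗ · (2,1)A 4/5 ✓ · (2,2)A 6/7 ✓ · (2,3)A 5/7 ✓ · (2,4)B 1/6 ✗ · (2,5)A 2/3 ✓
Row 3: (3,1)A 3/4 ✓ · (3,2)A 5/5 ✓ · (3,3)A 4/5 ✓ · (3,4)A 3/4 ✓
For instance (0,3) has only 1/3 same-type neighbors, below 1/2.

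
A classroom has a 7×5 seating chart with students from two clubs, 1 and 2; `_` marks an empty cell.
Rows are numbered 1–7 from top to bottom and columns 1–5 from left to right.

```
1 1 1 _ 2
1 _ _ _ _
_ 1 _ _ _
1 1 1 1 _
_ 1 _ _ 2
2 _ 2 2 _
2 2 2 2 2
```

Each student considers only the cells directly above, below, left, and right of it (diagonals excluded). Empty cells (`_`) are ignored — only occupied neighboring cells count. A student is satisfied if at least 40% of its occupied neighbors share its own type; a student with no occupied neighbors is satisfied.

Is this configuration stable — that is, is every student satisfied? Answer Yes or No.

Row 1: (1,1)1 2/2 ok · (1,2)1 2/2 ok · (1,3)1 1/1 ok · (1,5)2 0/0 ok
Row 2: (2,1)1 1/1 ok
Row 3: (3,2)1 1/1 ok
Row 4: (4,1)1 1/1 ok · (4,2)1 4/4 ok · (4,3)1 2/2 ok · (4,4)1 1/1 ok
Row 5: (5,2)1 1/1 ok · (5,5)2 0/0 ok
Row 6: (6,1)2 1/1 ok · (6,3)2 2/2 ok · (6,4)2 2/2 ok
Row 7: (7,1)2 2/2 ok · (7,2)2 2/2 ok · (7,3)2 3/3 ok · (7,4)2 3/3 ok · (7,5)2 1/1 ok
All meet the threshold, so the configuration is stable.

Yes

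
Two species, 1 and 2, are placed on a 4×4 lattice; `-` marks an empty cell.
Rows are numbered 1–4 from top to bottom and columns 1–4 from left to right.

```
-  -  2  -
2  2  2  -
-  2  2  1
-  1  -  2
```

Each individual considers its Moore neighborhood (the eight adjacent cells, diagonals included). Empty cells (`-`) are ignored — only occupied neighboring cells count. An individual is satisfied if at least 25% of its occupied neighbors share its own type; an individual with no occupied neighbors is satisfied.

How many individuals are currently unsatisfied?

(1,3)2 2/2 ok
(2,1)2 2/2 ok
(2,2)2 5/5 ok
(2,3)2 4/5 ok
(3,2)2 4/5 ok
(3,3)2 4/6 ok
(3,4)1 0/3 unhappy
(4,2)1 0/2 unhappy
(4,4)2 1/2 ok
Unsatisfied: (3,4), (4,2) — 2 in total.

2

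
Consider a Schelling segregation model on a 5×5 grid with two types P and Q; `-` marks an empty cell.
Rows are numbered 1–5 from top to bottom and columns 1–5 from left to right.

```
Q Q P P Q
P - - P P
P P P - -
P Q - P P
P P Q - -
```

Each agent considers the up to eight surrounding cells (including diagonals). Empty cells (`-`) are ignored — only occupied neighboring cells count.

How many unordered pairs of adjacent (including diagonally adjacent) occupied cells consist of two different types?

Scan each occupied cell's neighbors to the right and below (and the two forward diagonals) so each pair is counted once.
From row 1: 6 unlike of 11 pairs (running 6/11).
From row 2: 0 unlike of 4 pairs (running 6/15).
From row 3: 3 unlike of 8 pairs (running 9/23).
From row 4: 4 unlike of 8 pairs (running 13/31).
From row 5: 1 unlike of 2 pairs (running 14/33).
Total adjacent occupied pairs: 33; unlike-type pairs: 14.

14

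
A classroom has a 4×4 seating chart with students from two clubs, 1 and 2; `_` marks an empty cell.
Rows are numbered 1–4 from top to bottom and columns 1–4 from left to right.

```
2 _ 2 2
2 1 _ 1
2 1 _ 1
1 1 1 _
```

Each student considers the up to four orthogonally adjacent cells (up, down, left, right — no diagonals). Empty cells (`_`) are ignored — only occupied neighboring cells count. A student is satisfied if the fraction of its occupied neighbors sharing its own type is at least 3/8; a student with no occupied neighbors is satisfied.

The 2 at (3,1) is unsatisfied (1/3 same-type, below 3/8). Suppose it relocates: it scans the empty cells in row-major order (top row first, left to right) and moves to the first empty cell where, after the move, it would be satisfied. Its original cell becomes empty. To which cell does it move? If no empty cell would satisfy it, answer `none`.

(1,2)

Vacating (3,1). Empty cells in order:
  (1,2): 2/3 same-type → satisfied — stop here.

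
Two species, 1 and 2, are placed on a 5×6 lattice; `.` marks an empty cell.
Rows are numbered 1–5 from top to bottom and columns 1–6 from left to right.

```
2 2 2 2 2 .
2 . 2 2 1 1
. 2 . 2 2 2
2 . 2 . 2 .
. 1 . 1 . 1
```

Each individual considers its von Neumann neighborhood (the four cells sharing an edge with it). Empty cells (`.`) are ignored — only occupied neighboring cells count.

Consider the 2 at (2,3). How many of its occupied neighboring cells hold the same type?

Occupied neighbors of (2,3): (1,3)=2, (2,4)=2.
Same type (2): 2 of 2.

2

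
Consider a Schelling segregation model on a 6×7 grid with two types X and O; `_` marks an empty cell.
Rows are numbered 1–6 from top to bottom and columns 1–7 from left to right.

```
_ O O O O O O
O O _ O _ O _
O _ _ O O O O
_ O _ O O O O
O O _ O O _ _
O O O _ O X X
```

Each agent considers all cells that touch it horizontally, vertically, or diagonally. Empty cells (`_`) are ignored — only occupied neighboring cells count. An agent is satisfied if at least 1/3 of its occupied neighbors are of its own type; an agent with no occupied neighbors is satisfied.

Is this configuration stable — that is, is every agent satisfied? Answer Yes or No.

Yes

Row 1: (1,2)O 3/3 ok · (1,3)O 4/4 ok · (1,4)O 3/3 ok · (1,5)O 4/4 ok · (1,6)O 3/3 ok · (1,7)O 2/2 ok
Row 2: (2,1)O 3/3 ok · (2,2)O 4/4 ok · (2,4)O 5/5 ok · (2,6)O 6/6 ok
Row 3: (3,1)O 3/3 ok · (3,4)O 4/4 ok · (3,5)O 7/7 ok · (3,6)O 6/6 ok · (3,7)O 4/4 ok
Row 4: (4,2)O 3/3 ok · (4,4)O 5/5 ok · (4,5)O 7/7 ok · (4,6)O 6/6 ok · (4,7)O 3/3 ok
Row 5: (5,1)O 4/4 ok · (5,2)O 5/5 ok · (5,4)O 5/5 ok · (5,5)O 5/6 ok
Row 6: (6,1)O 3/3 ok · (6,2)O 4/4 ok · (6,3)O 3/3 ok · (6,5)O 2/3 ok · (6,6)X 1/3 ok · (6,7)X 1/1 ok
All meet the threshold, so the configuration is stable.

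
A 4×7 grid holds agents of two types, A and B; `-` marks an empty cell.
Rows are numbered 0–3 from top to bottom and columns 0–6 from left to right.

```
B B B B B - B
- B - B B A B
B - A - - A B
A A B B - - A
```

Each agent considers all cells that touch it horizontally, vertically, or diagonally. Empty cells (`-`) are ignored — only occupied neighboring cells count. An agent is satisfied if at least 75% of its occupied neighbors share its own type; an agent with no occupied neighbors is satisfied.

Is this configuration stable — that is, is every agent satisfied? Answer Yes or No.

(0,0)B 2/2 ✓
(0,1)B 3/3 ✓
(0,2)B 4/4 ✓
(0,3)B 4/4 ✓
(0,4)B 3/4 ✓
(0,6)B 1/2 ✗
(1,1)B 4/5 ✓
(1,3)B 4/5 ✓
(1,4)B 3/5 ✗
(1,5)A 1/6 ✗
(1,6)B 2/4 ✗
(2,0)B 1/3 ✗
(2,2)A 1/5 ✗
(2,5)A 2/5 ✗
(2,6)B 1/4 ✗
(3,0)A 1/2 ✗
(3,1)A 2/4 ✗
(3,2)B 1/3 ✗
(3,3)B 1/2 ✗
(3,6)A 1/2 ✗
For instance (0,6) has only 1/2 same-type neighbors, below 3/4.

No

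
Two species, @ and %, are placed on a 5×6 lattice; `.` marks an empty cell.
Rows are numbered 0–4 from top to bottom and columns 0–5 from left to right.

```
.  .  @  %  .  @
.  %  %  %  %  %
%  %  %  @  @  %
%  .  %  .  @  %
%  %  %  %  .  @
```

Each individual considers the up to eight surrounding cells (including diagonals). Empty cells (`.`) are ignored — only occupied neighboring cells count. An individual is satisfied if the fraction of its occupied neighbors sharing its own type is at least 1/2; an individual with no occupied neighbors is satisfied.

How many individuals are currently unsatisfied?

5

(0,2)@ 0/4 unhappy
(0,3)% 3/4 ok
(0,5)@ 0/2 unhappy
(1,1)% 4/5 ok
(1,2)% 5/7 ok
(1,3)% 4/7 ok
(1,4)% 4/7 ok
(1,5)% 2/4 ok
(2,0)% 3/3 ok
(2,1)% 6/6 ok
(2,2)% 5/6 ok
(2,3)@ 2/7 unhappy
(2,4)@ 2/7 unhappy
(2,5)% 3/5 ok
(3,0)% 4/4 ok
(3,2)% 5/6 ok
(3,4)@ 3/6 ok
(3,5)% 1/4 unhappy
(4,0)% 2/2 ok
(4,1)% 4/4 ok
(4,2)% 3/3 ok
(4,3)% 2/3 ok
(4,5)@ 1/2 ok
Unsatisfied: (0,2), (0,5), (2,3), (2,4), (3,5) — 5 in total.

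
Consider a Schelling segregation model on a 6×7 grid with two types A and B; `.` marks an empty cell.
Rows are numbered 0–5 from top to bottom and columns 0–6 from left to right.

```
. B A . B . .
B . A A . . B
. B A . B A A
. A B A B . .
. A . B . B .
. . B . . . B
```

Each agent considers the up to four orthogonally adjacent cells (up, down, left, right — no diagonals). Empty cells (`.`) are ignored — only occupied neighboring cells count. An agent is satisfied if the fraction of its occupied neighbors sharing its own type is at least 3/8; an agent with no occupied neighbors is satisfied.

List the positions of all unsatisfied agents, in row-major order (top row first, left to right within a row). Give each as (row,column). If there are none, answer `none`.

(0,1), (1,6), (2,1), (2,2), (3,1), (3,2), (3,3), (4,3)

Row 0: (0,1)B 0/1 not · (0,2)A 1/2 satisfied · (0,4)B 0/0 satisfied
Row 1: (1,0)B 0/0 satisfied · (1,2)A 3/3 satisfied · (1,3)A 1/1 satisfied · (1,6)B 0/1 not
Row 2: (2,1)B 0/2 not · (2,2)A 1/3 not · (2,4)B 1/2 satisfied · (2,5)A 1/2 satisfied · (2,6)A 1/2 satisfied
Row 3: (3,1)A 1/3 not · (3,2)B 0/3 not · (3,3)A 0/3 not · (3,4)B 1/2 satisfied
Row 4: (4,1)A 1/1 satisfied · (4,3)B 0/1 not · (4,5)B 0/0 satisfied
Row 5: (5,2)B 0/0 satisfied · (5,6)B 0/0 satisfied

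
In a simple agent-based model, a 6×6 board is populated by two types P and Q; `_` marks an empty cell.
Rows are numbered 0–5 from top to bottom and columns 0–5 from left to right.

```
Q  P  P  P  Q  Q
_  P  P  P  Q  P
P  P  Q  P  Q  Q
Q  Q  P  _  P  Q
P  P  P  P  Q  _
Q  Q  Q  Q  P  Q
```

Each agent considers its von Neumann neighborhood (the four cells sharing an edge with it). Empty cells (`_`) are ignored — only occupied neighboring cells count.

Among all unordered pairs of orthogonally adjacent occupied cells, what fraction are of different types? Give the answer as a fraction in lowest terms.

27/50

Scan each occupied cell's neighbors to the right and below so each pair is counted once.
From row 0: 3 unlike of 10 pairs (running 3/10).
From row 1: 4 unlike of 9 pairs (running 7/19).
From row 2: 7 unlike of 10 pairs (running 14/29).
From row 3: 5 unlike of 7 pairs (running 19/36).
From row 4: 6 unlike of 9 pairs (running 25/45).
From row 5: 2 unlike of 5 pairs (running 27/50).
Total adjacent occupied pairs: 50; unlike-type pairs: 27.
27/50 is already in lowest terms.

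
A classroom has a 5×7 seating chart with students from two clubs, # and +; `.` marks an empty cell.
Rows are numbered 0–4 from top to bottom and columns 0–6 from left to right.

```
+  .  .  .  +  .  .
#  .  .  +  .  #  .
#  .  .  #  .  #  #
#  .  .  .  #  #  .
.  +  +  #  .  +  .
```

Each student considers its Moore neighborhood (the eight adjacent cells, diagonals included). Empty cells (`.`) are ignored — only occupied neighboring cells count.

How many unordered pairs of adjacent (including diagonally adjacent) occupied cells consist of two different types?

Scan each occupied cell's neighbors to the right and below (and the two forward diagonals) so each pair is counted once.
Row 0: +(0,0)–#(1,0)≠ +(0,4)–#(1,5)≠ +(0,4)–+(1,3)=  → 2/3 unlike.
Row 1: #(1,0)–#(2,0)= +(1,3)–#(2,3)≠ #(1,5)–#(2,5)= #(1,5)–#(2,6)=  → 1/4 unlike.
Row 2: #(2,0)–#(3,0)= #(2,3)–#(3,4)= #(2,5)–#(2,6)= #(2,5)–#(3,5)= #(2,5)–#(3,4)= #(2,6)–#(3,5)=  → 0/6 unlike.
Row 3: #(3,0)–+(4,1)≠ #(3,4)–#(3,5)= #(3,4)–+(4,5)≠ #(3,4)–#(4,3)= #(3,5)–+(4,5)≠  → 3/5 unlike.
Row 4: +(4,1)–+(4,2)= +(4,2)–#(4,3)≠  → 1/2 unlike.
Total adjacent occupied pairs: 20; unlike-type pairs: 7.

7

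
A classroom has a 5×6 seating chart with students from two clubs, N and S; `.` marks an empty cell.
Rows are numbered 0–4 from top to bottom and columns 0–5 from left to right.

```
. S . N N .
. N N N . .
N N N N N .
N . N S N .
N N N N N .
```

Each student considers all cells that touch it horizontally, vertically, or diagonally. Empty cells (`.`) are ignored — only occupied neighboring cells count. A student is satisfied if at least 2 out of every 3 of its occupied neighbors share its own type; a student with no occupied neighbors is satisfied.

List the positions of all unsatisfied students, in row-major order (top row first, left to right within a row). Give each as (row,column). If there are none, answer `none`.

(0,1), (3,3)

(0,1)S 0/2 not
(0,3)N 3/3 satisfied
(0,4)N 2/2 satisfied
(1,1)N 4/5 satisfied
(1,2)N 6/7 satisfied
(1,3)N 6/6 satisfied
(2,0)N 3/3 satisfied
(2,1)N 6/6 satisfied
(2,2)N 6/7 satisfied
(2,3)N 6/7 satisfied
(2,4)N 3/4 satisfied
(3,0)N 4/4 satisfied
(3,2)N 6/7 satisfied
(3,3)S 0/8 not
(3,4)N 4/5 satisfied
(4,0)N 2/2 satisfied
(4,1)N 4/4 satisfied
(4,2)N 3/4 satisfied
(4,3)N 4/5 satisfied
(4,4)N 2/3 satisfied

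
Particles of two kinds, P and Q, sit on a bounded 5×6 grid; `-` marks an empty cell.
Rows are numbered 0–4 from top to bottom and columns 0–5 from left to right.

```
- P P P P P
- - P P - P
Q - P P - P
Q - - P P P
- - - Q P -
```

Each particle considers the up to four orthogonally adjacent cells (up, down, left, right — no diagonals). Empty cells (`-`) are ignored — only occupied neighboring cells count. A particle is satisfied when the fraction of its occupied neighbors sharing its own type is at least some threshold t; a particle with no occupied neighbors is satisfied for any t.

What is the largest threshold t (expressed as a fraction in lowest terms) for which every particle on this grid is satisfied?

0/1

Row 0: (0,1)P 1/1 · (0,2)P 3/3 · (0,3)P 3/3 · (0,4)P 2/2 · (0,5)P 2/2
Row 1: (1,2)P 3/3 · (1,3)P 3/3 · (1,5)P 2/2
Row 2: (2,0)Q 1/1 · (2,2)P 2/2 · (2,3)P 3/3 · (2,5)P 2/2
Row 3: (3,0)Q 1/1 · (3,3)P 2/3 · (3,4)P 3/3 · (3,5)P 2/2
Row 4: (4,3)Q 0/2 · (4,4)P 1/2
The smallest same-type fraction is 0/2 at (4,3), which reduces to 0/1. Any threshold above that leaves this particle unsatisfied.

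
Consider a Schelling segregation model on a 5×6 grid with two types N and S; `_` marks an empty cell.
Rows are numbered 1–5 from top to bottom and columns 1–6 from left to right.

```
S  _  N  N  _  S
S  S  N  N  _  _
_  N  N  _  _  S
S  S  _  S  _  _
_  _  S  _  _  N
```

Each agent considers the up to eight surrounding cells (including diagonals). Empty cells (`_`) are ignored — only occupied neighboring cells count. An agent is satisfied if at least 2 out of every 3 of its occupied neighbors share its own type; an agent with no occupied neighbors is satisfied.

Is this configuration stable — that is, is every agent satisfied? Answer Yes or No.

No

(1,1)S 2/2 satisfied
(1,3)N 3/4 satisfied
(1,4)N 3/3 satisfied
(1,6)S 0/0 satisfied
(2,1)S 2/3 satisfied
(2,2)S 2/6 not
(2,3)N 5/6 satisfied
(2,4)N 4/4 satisfied
(3,2)N 2/6 not
(3,3)N 3/6 not
(3,6)S 0/0 satisfied
(4,1)S 1/2 not
(4,2)S 2/4 not
(4,4)S 1/2 not
(5,3)S 2/2 satisfied
(5,6)N 0/0 satisfied
For instance (2,2) has only 2/6 same-type neighbors, below 2/3.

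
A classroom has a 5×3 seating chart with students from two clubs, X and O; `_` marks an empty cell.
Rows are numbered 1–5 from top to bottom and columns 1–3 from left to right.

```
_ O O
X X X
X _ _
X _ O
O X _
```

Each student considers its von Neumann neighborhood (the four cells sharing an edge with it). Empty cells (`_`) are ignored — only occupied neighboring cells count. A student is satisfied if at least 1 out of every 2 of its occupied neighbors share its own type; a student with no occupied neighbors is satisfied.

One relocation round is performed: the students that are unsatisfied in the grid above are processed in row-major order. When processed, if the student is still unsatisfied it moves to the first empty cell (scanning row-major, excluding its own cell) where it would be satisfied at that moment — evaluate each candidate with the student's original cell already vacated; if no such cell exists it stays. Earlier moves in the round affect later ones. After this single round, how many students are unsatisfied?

Initially unsatisfied (in order): (5,1), (5,2).
  (5,1) → (1,1).
  (5,2): now satisfied by earlier moves; stays.
Resulting grid:
O O O
X X X
X _ _
X _ O
_ X _
All satisfied now.

0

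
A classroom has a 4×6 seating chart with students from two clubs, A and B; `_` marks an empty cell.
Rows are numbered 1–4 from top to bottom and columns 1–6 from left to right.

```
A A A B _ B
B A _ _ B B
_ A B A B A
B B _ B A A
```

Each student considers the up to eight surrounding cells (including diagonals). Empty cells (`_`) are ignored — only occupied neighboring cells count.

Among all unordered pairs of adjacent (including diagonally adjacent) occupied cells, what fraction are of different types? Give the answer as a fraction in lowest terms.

19/39

Scan each occupied cell's neighbors to the right and below (and the two forward diagonals) so each pair is counted once.
From row 1: 3 unlike of 11 pairs (running 3/11).
From row 2: 6 unlike of 10 pairs (running 9/21).
From row 3: 9 unlike of 15 pairs (running 18/36).
From row 4: 1 unlike of 3 pairs (running 19/39).
Total adjacent occupied pairs: 39; unlike-type pairs: 19.
19/39 is already in lowest terms.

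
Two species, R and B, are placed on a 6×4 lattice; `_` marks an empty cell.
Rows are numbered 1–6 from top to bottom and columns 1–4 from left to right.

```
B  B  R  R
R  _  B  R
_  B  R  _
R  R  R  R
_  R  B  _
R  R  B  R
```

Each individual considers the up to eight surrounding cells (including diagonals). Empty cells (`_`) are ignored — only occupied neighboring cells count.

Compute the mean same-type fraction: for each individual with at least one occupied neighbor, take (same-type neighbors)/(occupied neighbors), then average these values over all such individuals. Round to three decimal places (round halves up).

0.492

Row 1: (1,1)B 1/2 · (1,2)B 2/4 · (1,3)R 2/4 · (1,4)R 2/3
Row 2: (2,1)R 0/3 · (2,3)B 2/6 · (2,4)R 3/4
Row 3: (3,2)B 1/6 · (3,3)R 4/6
Row 4: (4,1)R 2/3 · (4,2)R 4/6 · (4,3)R 4/6 · (4,4)R 2/3
Row 5: (5,2)R 5/7 · (5,3)B 1/7
Row 6: (6,1)R 2/2 · (6,2)R 2/4 · (6,3)B 1/4 · (6,4)R 0/2
Sum over 19 individuals: 1/2 + 2/4 + 2/4 + 2/3 + 0/3 + 2/6 + 3/4 + 1/6 + 4/6 + 2/3 + 4/6 + 4/6 + 2/3 + 5/7 + 1/7 + 2/2 + 2/4 + 1/4 + 0/2 = 131/14; mean = 131/14 ÷ 19 = 131/266 = 0.492481… → 0.492.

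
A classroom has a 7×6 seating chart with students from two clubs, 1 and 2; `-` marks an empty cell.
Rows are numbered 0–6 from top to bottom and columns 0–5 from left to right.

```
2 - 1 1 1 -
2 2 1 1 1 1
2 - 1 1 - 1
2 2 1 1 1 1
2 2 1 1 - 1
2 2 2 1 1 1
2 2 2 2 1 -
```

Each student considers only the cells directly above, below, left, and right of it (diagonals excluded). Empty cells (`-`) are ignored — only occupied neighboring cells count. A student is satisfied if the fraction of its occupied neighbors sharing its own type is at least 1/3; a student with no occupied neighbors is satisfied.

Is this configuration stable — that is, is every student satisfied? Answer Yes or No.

(0,0)2 1/1 satisfied
(0,2)1 2/2 satisfied
(0,3)1 3/3 satisfied
(0,4)1 2/2 satisfied
(1,0)2 3/3 satisfied
(1,1)2 1/2 satisfied
(1,2)1 3/4 satisfied
(1,3)1 4/4 satisfied
(1,4)1 3/3 satisfied
(1,5)1 2/2 satisfied
(2,0)2 2/2 satisfied
(2,2)1 3/3 satisfied
(2,3)1 3/3 satisfied
(2,5)1 2/2 satisfied
(3,0)2 3/3 satisfied
(3,1)2 2/3 satisfied
(3,2)1 3/4 satisfied
(3,3)1 4/4 satisfied
(3,4)1 2/2 satisfied
(3,5)1 3/3 satisfied
(4,0)2 3/3 satisfied
(4,1)2 3/4 satisfied
(4,2)1 2/4 satisfied
(4,3)1 3/3 satisfied
(4,5)1 2/2 satisfied
(5,0)2 3/3 satisfied
(5,1)2 4/4 satisfied
(5,2)2 2/4 satisfied
(5,3)1 2/4 satisfied
(5,4)1 3/3 satisfied
(5,5)1 2/2 satisfied
(6,0)2 2/2 satisfied
(6,1)2 3/3 satisfied
(6,2)2 3/3 satisfied
(6,3)2 1/3 satisfied
(6,4)1 1/2 satisfied
All meet the threshold, so the configuration is stable.

Yes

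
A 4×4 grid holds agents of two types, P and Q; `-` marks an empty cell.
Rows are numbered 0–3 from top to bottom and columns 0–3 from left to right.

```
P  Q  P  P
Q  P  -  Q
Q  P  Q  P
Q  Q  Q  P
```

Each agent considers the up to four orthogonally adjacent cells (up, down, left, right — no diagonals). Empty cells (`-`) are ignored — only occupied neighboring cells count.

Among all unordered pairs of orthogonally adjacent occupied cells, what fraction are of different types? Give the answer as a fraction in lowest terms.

3/5

Scan each occupied cell's neighbors to the right and below so each pair is counted once.
Row 0: P(0,0)–Q(0,1)≠ P(0,0)–Q(1,0)≠ Q(0,1)–P(0,2)≠ Q(0,1)–P(1,1)≠ P(0,2)–P(0,3)= P(0,3)–Q(1,3)≠  → 5/6 unlike.
Row 1: Q(1,0)–P(1,1)≠ Q(1,0)–Q(2,0)= P(1,1)–P(2,1)= Q(1,3)–P(2,3)≠  → 2/4 unlike.
Row 2: Q(2,0)–P(2,1)≠ Q(2,0)–Q(3,0)= P(2,1)–Q(2,2)≠ P(2,1)–Q(3,1)≠ Q(2,2)–P(2,3)≠ Q(2,2)–Q(3,2)= P(2,3)–P(3,3)=  → 4/7 unlike.
Row 3: Q(3,0)–Q(3,1)= Q(3,1)–Q(3,2)= Q(3,2)–P(3,3)≠  → 1/3 unlike.
Total adjacent occupied pairs: 20; unlike-type pairs: 12.
12/20 reduces to 3/5.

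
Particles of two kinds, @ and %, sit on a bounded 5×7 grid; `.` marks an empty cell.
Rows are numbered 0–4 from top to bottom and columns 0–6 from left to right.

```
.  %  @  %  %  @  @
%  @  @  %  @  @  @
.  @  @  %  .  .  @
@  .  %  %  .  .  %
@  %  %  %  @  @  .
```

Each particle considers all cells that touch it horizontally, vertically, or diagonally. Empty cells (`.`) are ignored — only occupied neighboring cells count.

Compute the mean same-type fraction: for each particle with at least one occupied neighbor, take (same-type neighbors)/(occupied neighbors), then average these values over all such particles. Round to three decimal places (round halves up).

0.564

Row 0: (0,1)% 1/4 · (0,2)@ 2/5 · (0,3)% 2/5 · (0,4)% 2/5 · (0,5)@ 4/5 · (0,6)@ 3/3
Row 1: (1,0)% 1/3 · (1,1)@ 4/6 · (1,2)@ 4/8 · (1,3)% 3/7 · (1,4)@ 2/6 · (1,5)@ 5/6 · (1,6)@ 4/4
Row 2: (2,1)@ 4/6 · (2,2)@ 3/7 · (2,3)% 3/6 · (2,6)@ 2/3
Row 3: (3,0)@ 2/3 · (3,2)% 5/7 · (3,3)% 4/6 · (3,6)% 0/2
Row 4: (4,0)@ 1/2 · (4,1)% 2/4 · (4,2)% 4/4 · (4,3)% 3/4 · (4,4)@ 1/3 · (4,5)@ 1/2
Sum over 27 particles: 1/4 + 2/5 + 2/5 + 2/5 + 4/5 + 3/3 + 1/3 + 4/6 + 4/8 + 3/7 + 2/6 + 5/6 + 4/4 + 4/6 + 3/7 + 3/6 + 2/3 + 2/3 + 5/7 + 4/6 + 0/2 + 1/2 + 2/4 + 4/4 + 3/4 + 1/3 + 1/2 = 320/21; mean = 320/21 ÷ 27 = 320/567 = 0.564373… → 0.564.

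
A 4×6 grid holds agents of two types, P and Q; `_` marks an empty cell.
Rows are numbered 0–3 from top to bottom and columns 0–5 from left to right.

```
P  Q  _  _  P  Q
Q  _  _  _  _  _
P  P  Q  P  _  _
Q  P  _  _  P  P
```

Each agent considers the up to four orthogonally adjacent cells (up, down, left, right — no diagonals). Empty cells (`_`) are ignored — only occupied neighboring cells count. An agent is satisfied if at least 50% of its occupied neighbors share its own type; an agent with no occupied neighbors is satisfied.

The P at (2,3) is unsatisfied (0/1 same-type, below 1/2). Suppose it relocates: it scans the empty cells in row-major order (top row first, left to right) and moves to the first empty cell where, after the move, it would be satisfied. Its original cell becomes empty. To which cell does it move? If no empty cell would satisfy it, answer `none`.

Vacating (2,3). Empty cells in order:
  (0,2): 0/1 same-type → still unsatisfied.
  (0,3): 1/1 same-type → satisfied — stop here.

(0,3)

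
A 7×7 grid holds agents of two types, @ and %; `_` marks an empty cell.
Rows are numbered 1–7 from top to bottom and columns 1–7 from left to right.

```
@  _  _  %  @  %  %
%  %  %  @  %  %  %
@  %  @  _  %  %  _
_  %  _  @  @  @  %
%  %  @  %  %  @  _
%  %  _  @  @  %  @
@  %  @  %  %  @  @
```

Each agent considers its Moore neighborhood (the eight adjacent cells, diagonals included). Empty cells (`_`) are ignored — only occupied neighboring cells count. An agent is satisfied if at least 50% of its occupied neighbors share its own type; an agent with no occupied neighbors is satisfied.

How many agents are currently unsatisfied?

19

(1,1)@ 0/2 ✗
(1,4)% 2/4 ✓
(1,5)@ 1/5 ✗
(1,6)% 4/5 ✓
(1,7)% 3/3 ✓
(2,1)% 2/4 ✓
(2,2)% 3/6 ✓
(2,3)% 3/5 ✓
(2,4)@ 2/6 ✗
(2,5)% 5/7 ✓
(2,6)% 6/7 ✓
(2,7)% 4/4 ✓
(3,1)@ 0/4 ✗
(3,2)% 4/6 ✓
(3,3)@ 2/6 ✗
(3,5)% 3/7 ✗
(3,6)% 5/7 ✓
(4,2)% 3/6 ✓
(4,4)@ 3/6 ✓
(4,5)@ 3/7 ✗
(4,6)@ 2/6 ✗
(4,7)% 1/3 ✗
(5,1)% 4/4 ✓
(5,2)% 4/5 ✓
(5,3)@ 2/6 ✗
(5,4)% 1/6 ✗
(5,5)% 2/8 ✗
(5,6)@ 4/7 ✓
(6,1)% 4/5 ✓
(6,2)% 4/7 ✓
(6,4)@ 3/7 ✗
(6,5)@ 3/8 ✗
(6,6)% 2/7 ✗
(6,7)@ 3/4 ✓
(7,1)@ 0/3 ✗
(7,2)% 2/4 ✓
(7,3)@ 1/4 ✗
(7,4)% 1/4 ✗
(7,5)% 2/5 ✗
(7,6)@ 3/5 ✓
(7,7)@ 2/3 ✓
Unsatisfied: (1,1), (1,5), (2,4), (3,1), (3,3), (3,5), (4,5), (4,6), (4,7), (5,3), (5,4), (5,5), (6,4), (6,5), (6,6), (7,1), (7,3), (7,4), (7,5) — 19 in total.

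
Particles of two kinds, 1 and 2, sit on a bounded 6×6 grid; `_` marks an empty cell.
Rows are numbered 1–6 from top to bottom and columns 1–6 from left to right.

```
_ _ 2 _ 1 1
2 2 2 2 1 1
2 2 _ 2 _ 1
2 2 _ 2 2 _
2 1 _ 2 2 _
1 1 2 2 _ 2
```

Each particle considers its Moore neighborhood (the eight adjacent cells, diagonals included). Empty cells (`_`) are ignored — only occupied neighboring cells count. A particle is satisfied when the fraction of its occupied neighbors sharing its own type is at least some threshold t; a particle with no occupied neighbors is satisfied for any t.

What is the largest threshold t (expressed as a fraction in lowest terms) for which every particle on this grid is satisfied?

(1,3)2 3/3
(1,5)1 3/4
(1,6)1 3/3
(2,1)2 3/3
(2,2)2 5/5
(2,3)2 5/5
(2,4)2 3/5
(2,5)1 4/6
(2,6)1 4/4
(3,1)2 5/5
(3,2)2 6/6
(3,4)2 4/5
(3,6)1 2/3
(4,1)2 4/5
(4,2)2 4/5
(4,4)2 4/4
(4,5)2 4/5
(5,1)2 2/5
(5,2)1 2/6
(5,4)2 5/5
(5,5)2 5/5
(6,1)1 2/3
(6,2)1 2/4
(6,3)2 2/4
(6,4)2 3/3
(6,6)2 1/1
The smallest same-type fraction is 2/6 at (5,2), which reduces to 1/3. Any threshold above that leaves this particle unsatisfied.

1/3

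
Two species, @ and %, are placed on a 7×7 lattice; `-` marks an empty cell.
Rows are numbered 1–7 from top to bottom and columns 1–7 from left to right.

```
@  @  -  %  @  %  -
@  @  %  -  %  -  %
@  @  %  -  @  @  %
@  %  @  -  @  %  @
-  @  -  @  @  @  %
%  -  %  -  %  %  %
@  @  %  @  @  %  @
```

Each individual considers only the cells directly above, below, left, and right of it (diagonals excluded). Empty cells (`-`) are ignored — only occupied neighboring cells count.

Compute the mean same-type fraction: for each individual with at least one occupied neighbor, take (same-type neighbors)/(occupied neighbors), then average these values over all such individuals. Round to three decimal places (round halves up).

0.440

(1,1)@ 2/2
(1,2)@ 2/2
(1,4)% 0/1
(1,5)@ 0/3
(1,6)% 0/1
(2,1)@ 3/3
(2,2)@ 3/4
(2,3)% 1/2
(2,5)% 0/2
(2,7)% 1/1
(3,1)@ 3/3
(3,2)@ 2/4
(3,3)% 1/3
(3,5)@ 2/3
(3,6)@ 1/3
(3,7)% 1/3
(4,1)@ 1/2
(4,2)% 0/4
(4,3)@ 0/2
(4,5)@ 2/3
(4,6)% 0/4
(4,7)@ 0/3
(5,2)@ 0/1
(5,4)@ 1/1
(5,5)@ 3/4
(5,6)@ 1/4
(5,7)% 1/3
(6,1)% 0/1
(6,3)% 1/1
(6,5)% 1/3
(6,6)% 3/4
(6,7)% 2/3
(7,1)@ 1/2
(7,2)@ 1/2
(7,3)% 1/3
(7,4)@ 1/2
(7,5)@ 1/3
(7,6)% 1/3
(7,7)@ 0/2
Sum over 39 individuals: 2/2 + 2/2 + 0/1 + 0/3 + 0/1 + 3/3 + 3/4 + 1/2 + 0/2 + 1/1 + 3/3 + 2/4 + 1/3 + 2/3 + 1/3 + 1/3 + 1/2 + 0/4 + 0/2 + 2/3 + 0/4 + 0/3 + 0/1 + 1/1 + 3/4 + 1/4 + 1/3 + 0/1 + 1/1 + 1/3 + 3/4 + 2/3 + 1/2 + 1/2 + 1/3 + 1/2 + 1/3 + 1/3 + 0/2 = 103/6; mean = 103/6 ÷ 39 = 103/234 = 0.440170… → 0.440.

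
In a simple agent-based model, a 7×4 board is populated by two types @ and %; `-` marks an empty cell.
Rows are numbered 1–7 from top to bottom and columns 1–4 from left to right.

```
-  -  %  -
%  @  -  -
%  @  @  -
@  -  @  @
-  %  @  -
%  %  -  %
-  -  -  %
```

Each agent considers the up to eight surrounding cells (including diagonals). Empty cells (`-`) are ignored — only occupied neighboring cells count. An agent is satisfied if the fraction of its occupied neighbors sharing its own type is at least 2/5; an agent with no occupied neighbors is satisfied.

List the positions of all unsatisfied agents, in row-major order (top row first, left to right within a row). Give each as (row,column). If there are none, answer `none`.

(1,3), (2,1), (3,1), (4,1)

(1,3)% 0/1 not
(2,1)% 1/3 not
(2,2)@ 2/5 satisfied
(3,1)% 1/4 not
(3,2)@ 4/6 satisfied
(3,3)@ 4/4 satisfied
(4,1)@ 1/3 not
(4,3)@ 4/5 satisfied
(4,4)@ 3/3 satisfied
(5,2)% 2/5 satisfied
(5,3)@ 2/5 satisfied
(6,1)% 2/2 satisfied
(6,2)% 2/3 satisfied
(6,4)% 1/2 satisfied
(7,4)% 1/1 satisfied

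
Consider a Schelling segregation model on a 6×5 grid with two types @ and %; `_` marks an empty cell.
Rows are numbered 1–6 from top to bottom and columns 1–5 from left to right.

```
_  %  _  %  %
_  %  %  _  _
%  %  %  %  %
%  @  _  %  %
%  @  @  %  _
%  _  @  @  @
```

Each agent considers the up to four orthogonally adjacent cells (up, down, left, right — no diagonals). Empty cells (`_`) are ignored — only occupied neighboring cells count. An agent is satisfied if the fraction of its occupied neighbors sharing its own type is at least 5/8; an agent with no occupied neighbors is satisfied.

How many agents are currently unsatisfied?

2

Row 1: (1,2)% 1/1 satisfied · (1,4)% 1/1 satisfied · (1,5)% 1/1 satisfied
Row 2: (2,2)% 3/3 satisfied · (2,3)% 2/2 satisfied
Row 3: (3,1)% 2/2 satisfied · (3,2)% 3/4 satisfied · (3,3)% 3/3 satisfied · (3,4)% 3/3 satisfied · (3,5)% 2/2 satisfied
Row 4: (4,1)% 2/3 satisfied · (4,2)@ 1/3 not · (4,4)% 3/3 satisfied · (4,5)% 2/2 satisfied
Row 5: (5,1)% 2/3 satisfied · (5,2)@ 2/3 satisfied · (5,3)@ 2/3 satisfied · (5,4)% 1/3 not
Row 6: (6,1)% 1/1 satisfied · (6,3)@ 2/2 satisfied · (6,4)@ 2/3 satisfied · (6,5)@ 1/1 satisfied
Unsatisfied: (4,2), (5,4) — 2 in total.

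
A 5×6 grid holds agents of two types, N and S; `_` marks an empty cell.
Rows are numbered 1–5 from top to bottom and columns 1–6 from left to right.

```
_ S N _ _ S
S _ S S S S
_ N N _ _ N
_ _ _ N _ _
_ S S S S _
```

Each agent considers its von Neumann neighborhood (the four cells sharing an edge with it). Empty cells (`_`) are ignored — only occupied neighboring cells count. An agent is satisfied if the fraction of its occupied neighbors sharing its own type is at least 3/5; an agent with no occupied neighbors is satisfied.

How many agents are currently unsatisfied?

Row 1: (1,2)S 0/1 unhappy · (1,3)N 0/2 unhappy · (1,6)S 1/1 ok
Row 2: (2,1)S 0/0 ok · (2,3)S 1/3 unhappy · (2,4)S 2/2 ok · (2,5)S 2/2 ok · (2,6)S 2/3 ok
Row 3: (3,2)N 1/1 ok · (3,3)N 1/2 unhappy · (3,6)N 0/1 unhappy
Row 4: (4,4)N 0/1 unhappy
Row 5: (5,2)S 1/1 ok · (5,3)S 2/2 ok · (5,4)S 2/3 ok · (5,5)S 1/1 ok
Unsatisfied: (1,2), (1,3), (2,3), (3,3), (3,6), (4,4) — 6 in total.

6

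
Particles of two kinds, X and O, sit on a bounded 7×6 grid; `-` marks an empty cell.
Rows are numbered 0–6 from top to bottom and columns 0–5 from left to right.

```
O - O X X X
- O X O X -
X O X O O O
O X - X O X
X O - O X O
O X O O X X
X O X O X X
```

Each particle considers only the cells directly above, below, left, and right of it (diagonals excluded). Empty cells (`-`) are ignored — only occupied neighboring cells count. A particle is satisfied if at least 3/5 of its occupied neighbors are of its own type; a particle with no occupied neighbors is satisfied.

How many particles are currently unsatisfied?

(0,0)O 0/0 ✓
(0,2)O 0/2 ✗
(0,3)X 1/3 ✗
(0,4)X 3/3 ✓
(0,5)X 1/1 ✓
(1,1)O 1/2 ✗
(1,2)X 1/4 ✗
(1,3)O 1/4 ✗
(1,4)X 1/3 ✗
(2,0)X 0/2 ✗
(2,1)O 1/4 ✗
(2,2)X 1/3 ✗
(2,3)O 2/4 ✗
(2,4)O 3/4 ✓
(2,5)O 1/2 ✗
(3,0)O 0/3 ✗
(3,1)X 0/3 ✗
(3,3)X 0/3 ✗
(3,4)O 1/4 ✗
(3,5)X 0/3 ✗
(4,0)X 0/3 ✗
(4,1)O 0/3 ✗
(4,3)O 1/3 ✗
(4,4)X 1/4 ✗
(4,5)O 0/3 ✗
(5,0)O 0/3 ✗
(5,1)X 0/4 ✗
(5,2)O 1/3 ✗
(5,3)O 3/4 ✓
(5,4)X 3/4 ✓
(5,5)X 2/3 ✓
(6,0)X 0/2 ✗
(6,1)O 0/3 ✗
(6,2)X 0/3 ✗
(6,3)O 1/3 ✗
(6,4)X 2/3 ✓
(6,5)X 2/2 ✓
Unsatisfied: (0,2), (0,3), (1,1), (1,2), (1,3), (1,4), (2,0), (2,1), (2,2), (2,3), (2,5), (3,0), (3,1), (3,3), (3,4), (3,5), (4,0), (4,1), (4,3), (4,4), (4,5), (5,0), (5,1), (5,2), (6,0), (6,1), (6,2), (6,3) — 28 in total.

28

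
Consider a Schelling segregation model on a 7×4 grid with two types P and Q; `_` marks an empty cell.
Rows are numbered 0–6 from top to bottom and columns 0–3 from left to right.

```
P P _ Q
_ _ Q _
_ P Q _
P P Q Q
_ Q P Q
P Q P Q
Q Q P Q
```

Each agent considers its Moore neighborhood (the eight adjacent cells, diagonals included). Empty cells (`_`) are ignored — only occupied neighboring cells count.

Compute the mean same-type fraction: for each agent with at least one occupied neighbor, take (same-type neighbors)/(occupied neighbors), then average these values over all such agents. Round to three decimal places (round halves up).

0.491

(0,0)P 1/1
(0,1)P 1/2
(0,3)Q 1/1
(1,2)Q 2/4
(2,1)P 2/5
(2,2)Q 3/5
(3,0)P 2/3
(3,1)P 3/6
(3,2)Q 4/7
(3,3)Q 3/4
(4,1)Q 2/7
(4,2)P 2/8
(4,3)Q 3/5
(5,0)P 0/4
(5,1)Q 3/7
(5,2)P 2/8
(5,3)Q 2/5
(6,0)Q 2/3
(6,1)Q 2/5
(6,2)P 1/5
(6,3)Q 1/3
Sum over 21 agents: 1/1 + 1/2 + 1/1 + 2/4 + 2/5 + 3/5 + 2/3 + 3/6 + 4/7 + 3/4 + 2/7 + 2/8 + 3/5 + 0/4 + 3/7 + 2/8 + 2/5 + 2/3 + 2/5 + 1/5 + 1/3 = 4327/420; mean = 4327/420 ÷ 21 = 4327/8820 = 0.490589… → 0.491.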